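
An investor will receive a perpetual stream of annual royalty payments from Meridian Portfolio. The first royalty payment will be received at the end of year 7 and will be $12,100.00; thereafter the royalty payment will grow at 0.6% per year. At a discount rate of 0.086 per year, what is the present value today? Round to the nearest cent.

Value at end of year 6: C₁ / (r − g) = $12,100.00 / (0.086 − 0.006) = $151,250.0000
Discount to today: PV = $151,250.0000 / (1 + 0.086)^6 = $151,250.0000 / 1.640510 = $92,196.92

$92196.92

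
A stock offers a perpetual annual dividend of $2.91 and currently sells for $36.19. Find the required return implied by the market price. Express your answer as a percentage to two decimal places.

8.04%

P = C/r ⇒ r = C/P = $2.91/$36.19 = 0.080409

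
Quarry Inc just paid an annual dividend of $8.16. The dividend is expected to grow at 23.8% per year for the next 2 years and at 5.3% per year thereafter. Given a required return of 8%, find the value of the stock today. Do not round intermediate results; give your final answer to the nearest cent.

D_1 = 10.10208
D_2 = 12.50638
Terminal value at year 2: TV = D_2×(1+g_2)/(r−g_2) = 13.16921/0.027 = 487.74863
P_0 = D_1/(1+r)^1 + D_2/(1+r)^2 + TV/(1+r)^2
    = 9.35378 + 10.72220 + 418.16583 = 438.24181

$438.24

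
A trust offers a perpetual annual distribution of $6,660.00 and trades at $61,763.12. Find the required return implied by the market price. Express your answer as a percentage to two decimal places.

P = C/r ⇒ r = C/P = $6,660.00/$61,763.12 = 0.107831

10.78%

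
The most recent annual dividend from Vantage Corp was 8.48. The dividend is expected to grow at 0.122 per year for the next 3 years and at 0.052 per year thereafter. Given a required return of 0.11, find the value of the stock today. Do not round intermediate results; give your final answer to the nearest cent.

D_1 = 9.51456
D_2 = 10.67534
D_3 = 11.97773
Terminal value at year 3: TV = D_3×(1+g_2)/(r−g_2) = 12.60057/0.058 = 217.25119
P_0 = D_1/(1+r)^1 + D_2/(1+r)^2 + D_3/(1+r)^3 + TV/(1+r)^3
    = 8.57168 + 8.66434 + 8.75801 + 158.85220 = 184.84623

184.85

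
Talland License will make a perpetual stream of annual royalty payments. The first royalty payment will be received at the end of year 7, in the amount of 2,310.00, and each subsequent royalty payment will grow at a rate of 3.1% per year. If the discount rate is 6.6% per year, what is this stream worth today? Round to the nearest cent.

Value at end of year 6: C₁ / (r − g) = 2,310.00 / (0.066 − 0.031) = 66,000.0000
Discount to today: PV = 66,000.0000 / (1 + 0.066)^6 = 66,000.0000 / 1.467382 = 44,978.06

44978.06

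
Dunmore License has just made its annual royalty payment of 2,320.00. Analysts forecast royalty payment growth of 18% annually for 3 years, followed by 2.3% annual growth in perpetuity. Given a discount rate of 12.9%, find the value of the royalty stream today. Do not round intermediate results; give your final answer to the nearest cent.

D_1 = 2737.60000
D_2 = 3230.36800
D_3 = 3811.83424
Terminal value at year 3: TV = D_3×(1+g_2)/(r−g_2) = 3899.50643/0.106 = 36787.79649
P_0 = D_1/(1+r)^1 + D_2/(1+r)^2 + D_3/(1+r)^3 + TV/(1+r)^3
    = 2424.80071 + 2534.33555 + 2648.81838 + 25563.59624 = 33171.55087

33171.55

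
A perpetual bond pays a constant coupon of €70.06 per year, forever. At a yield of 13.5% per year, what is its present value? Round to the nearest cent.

Level perpetuity: PV = C / r = €70.06 / 0.135 = €518.96

€518.96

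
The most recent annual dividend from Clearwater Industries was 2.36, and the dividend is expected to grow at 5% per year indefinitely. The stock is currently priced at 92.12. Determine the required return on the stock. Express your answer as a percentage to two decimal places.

7.69%

D₁ = 2.36 × 1.05 = 2.4780
P = D₁/(r − g) ⇒ r = D₁/P + g = 2.4780/92.12 + 0.05 = 0.026900 + 0.05 = 0.076900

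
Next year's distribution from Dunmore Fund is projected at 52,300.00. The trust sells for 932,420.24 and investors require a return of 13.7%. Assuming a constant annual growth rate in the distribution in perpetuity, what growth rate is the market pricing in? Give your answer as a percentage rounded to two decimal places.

8.09%

P = D₁/(r−g) ⇒ g = r − D₁/P = 0.137 − 52,300.00/932,420.24 = 0.080909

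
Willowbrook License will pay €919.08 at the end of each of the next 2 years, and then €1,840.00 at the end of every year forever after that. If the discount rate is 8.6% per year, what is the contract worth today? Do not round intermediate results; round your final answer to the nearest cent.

€19766.52

PV of 2-year annuity: €919.08 × [1 − (1+0.086)^−2] / 0.086 = 1625.57858
Perpetuity value at year 2: €1,840.00 / 0.086 = 21395.34884
PV of perpetuity: 21395.34884 / (1+0.086)^2 = 18140.93726
Total PV = 1625.57858 + 18140.93726 = 19766.51584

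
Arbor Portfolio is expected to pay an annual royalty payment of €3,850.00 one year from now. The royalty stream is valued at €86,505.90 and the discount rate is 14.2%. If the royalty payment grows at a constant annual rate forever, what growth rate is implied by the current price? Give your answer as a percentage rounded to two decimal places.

P = D₁/(r−g) ⇒ g = r − D₁/P = 0.142 − €3,850.00/€86,505.90 = 0.097494

9.75%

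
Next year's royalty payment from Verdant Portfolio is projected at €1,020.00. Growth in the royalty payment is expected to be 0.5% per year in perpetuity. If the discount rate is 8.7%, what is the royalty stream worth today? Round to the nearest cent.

Growing perpetuity: P = D₁ / (r − g) = €1,020.0000 / (0.087 − 0.005) = €12,439.02

€12439.02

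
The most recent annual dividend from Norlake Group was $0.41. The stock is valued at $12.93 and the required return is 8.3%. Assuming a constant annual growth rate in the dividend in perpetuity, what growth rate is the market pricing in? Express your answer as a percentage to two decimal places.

P = D₀(1+g)/(r−g) ⇒ P(r−g) = D₀(1+g) ⇒ g(P+D₀) = P·r − D₀
g = (P·r − D₀)/(P + D₀) = ($12.93×0.083 − $0.41) / ($12.93 + $0.41) = 0.049714

4.97%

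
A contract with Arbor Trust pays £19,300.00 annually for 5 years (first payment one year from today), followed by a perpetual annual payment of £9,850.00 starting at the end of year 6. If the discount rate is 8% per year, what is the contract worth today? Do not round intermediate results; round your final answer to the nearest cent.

£160856.11

PV of 5-year annuity: £19,300.00 × [1 − (1+0.08)^−5] / 0.08 = 77059.30372
Perpetuity value at year 5: £9,850.00 / 0.08 = 123125.00000
PV of perpetuity: 123125.00000 / (1+0.08)^5 = 83796.80613
Total PV = 77059.30372 + 83796.80613 = 160856.10985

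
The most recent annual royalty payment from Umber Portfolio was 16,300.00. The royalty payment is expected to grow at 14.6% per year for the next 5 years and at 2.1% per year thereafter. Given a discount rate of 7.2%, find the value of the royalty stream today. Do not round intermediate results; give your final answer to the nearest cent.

D_1 = 18679.80000
D_2 = 21407.05080
D_3 = 24532.48022
D_4 = 28114.22233
D_5 = 32218.89879
Terminal value at year 5: TV = D_5×(1+g_2)/(r−g_2) = 32895.49566/0.051 = 645009.71888
P_0 = D_1/(1+r)^1 + D_2/(1+r)^2 + D_3/(1+r)^3 + D_4/(1+r)^4 + D_5/(1+r)^5 + TV/(1+r)^5
    = 17425.18657 + 18628.04460 + 19913.93573 + 21288.59174 + 22758.14006 + 455609.03915 = 555622.93784

555622.94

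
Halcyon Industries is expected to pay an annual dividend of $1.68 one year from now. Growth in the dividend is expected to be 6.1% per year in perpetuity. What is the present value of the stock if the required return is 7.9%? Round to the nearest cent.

Growing perpetuity: P = D₁ / (r − g) = $1.6800 / (0.079 − 0.061) = $93.33

$93.33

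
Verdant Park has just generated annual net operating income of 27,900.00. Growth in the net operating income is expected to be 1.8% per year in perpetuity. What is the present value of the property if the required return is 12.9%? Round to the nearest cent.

255875.68

D₁ = D₀ × (1 + g) = 27,900.00 × 1.018 = 28,402.2000
Growing perpetuity: P = D₁ / (r − g) = 28,402.2000 / (0.129 − 0.018) = 255,875.68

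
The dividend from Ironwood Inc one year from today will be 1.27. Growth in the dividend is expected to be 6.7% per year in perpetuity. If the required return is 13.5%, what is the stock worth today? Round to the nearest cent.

Growing perpetuity: P = D₁ / (r − g) = 1.2700 / (0.135 − 0.067) = 18.68

18.68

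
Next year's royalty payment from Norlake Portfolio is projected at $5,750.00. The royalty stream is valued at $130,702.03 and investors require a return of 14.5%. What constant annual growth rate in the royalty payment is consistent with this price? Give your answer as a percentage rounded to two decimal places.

P = D₁/(r−g) ⇒ g = r − D₁/P = 0.145 − $5,750.00/$130,702.03 = 0.101007

10.10%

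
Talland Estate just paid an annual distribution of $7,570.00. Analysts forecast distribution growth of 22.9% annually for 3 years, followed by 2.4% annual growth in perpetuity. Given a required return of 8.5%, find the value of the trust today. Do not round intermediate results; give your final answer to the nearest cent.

D_1 = 9303.53000
D_2 = 11434.03837
D_3 = 14052.43316
Terminal value at year 3: TV = D_3×(1+g_2)/(r−g_2) = 14389.69155/0.061 = 235896.58283
P_0 = D_1/(1+r)^1 + D_2/(1+r)^2 + D_3/(1+r)^3 + TV/(1+r)^3
    = 8574.68203 + 9712.70434 + 11001.76372 + 184685.34509 = 213974.49518

$213974.50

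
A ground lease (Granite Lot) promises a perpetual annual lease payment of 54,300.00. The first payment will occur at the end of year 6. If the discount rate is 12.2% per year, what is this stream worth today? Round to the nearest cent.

250308.57

Value at end of year 5: C / r = 54,300.00 / 0.122 = 445,081.9672
Discount to today: PV = 445,081.9672 / (1 + 0.122)^5 = 445,081.9672 / 1.778133 = 250,308.57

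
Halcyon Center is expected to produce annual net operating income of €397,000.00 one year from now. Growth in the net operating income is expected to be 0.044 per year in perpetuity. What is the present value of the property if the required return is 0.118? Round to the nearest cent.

€5364864.86

Growing perpetuity: P = D₁ / (r − g) = €397,000.0000 / (0.118 − 0.044) = €5,364,864.86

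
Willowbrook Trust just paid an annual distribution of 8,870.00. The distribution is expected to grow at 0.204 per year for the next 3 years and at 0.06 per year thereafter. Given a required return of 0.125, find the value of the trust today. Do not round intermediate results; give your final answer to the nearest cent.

207837.21

D_1 = 10679.48000
D_2 = 12858.09392
D_3 = 15481.14508
Terminal value at year 3: TV = D_3×(1+g_2)/(r−g_2) = 16410.01378/0.065 = 252461.75053
P_0 = D_1/(1+r)^1 + D_2/(1+r)^2 + D_3/(1+r)^3 + TV/(1+r)^3
    = 9492.87111 + 10159.48162 + 10872.90299 + 177311.95648 = 207837.21220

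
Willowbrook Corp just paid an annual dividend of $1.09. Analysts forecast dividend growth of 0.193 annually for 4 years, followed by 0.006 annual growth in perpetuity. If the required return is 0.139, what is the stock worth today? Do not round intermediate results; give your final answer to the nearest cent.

D_1 = 1.30037
D_2 = 1.55134
D_3 = 1.85075
D_4 = 2.20795
Terminal value at year 4: TV = D_4×(1+g_2)/(r−g_2) = 2.22119/0.133 = 16.70070
P_0 = D_1/(1+r)^1 + D_2/(1+r)^2 + D_3/(1+r)^3 + D_4/(1+r)^4 + TV/(1+r)^4
    = 1.14168 + 1.19580 + 1.25250 + 1.31188 + 9.92293 = 14.82478

$14.82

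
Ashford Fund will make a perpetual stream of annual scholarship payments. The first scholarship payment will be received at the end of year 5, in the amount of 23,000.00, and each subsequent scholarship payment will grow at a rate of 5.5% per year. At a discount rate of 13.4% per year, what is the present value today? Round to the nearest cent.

Value at end of year 4: C₁ / (r − g) = 23,000.00 / (0.134 − 0.055) = 291,139.2405
Discount to today: PV = 291,139.2405 / (1 + 0.134)^4 = 291,139.2405 / 1.653683 = 176,055.07

176055.07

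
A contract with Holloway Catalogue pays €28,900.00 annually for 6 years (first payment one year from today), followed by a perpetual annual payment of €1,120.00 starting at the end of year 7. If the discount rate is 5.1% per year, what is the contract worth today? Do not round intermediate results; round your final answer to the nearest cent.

PV of 6-year annuity: €28,900.00 × [1 − (1+0.051)^−6] / 0.051 = 146219.55779
Perpetuity value at year 6: €1,120.00 / 0.051 = 21960.78431
PV of perpetuity: 21960.78431 / (1+0.051)^6 = 16294.14401
Total PV = 146219.55779 + 16294.14401 = 162513.70180

€162513.70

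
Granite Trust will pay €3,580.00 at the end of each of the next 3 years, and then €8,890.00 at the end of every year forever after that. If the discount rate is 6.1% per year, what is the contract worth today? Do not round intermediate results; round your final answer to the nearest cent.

€131570.23

PV of 3-year annuity: €3,580.00 × [1 − (1+0.061)^−3] / 0.061 = 9551.70536
Perpetuity value at year 3: €8,890.00 / 0.061 = 145737.70492
PV of perpetuity: 145737.70492 / (1+0.061)^3 = 122018.52597
Total PV = 9551.70536 + 122018.52597 = 131570.23133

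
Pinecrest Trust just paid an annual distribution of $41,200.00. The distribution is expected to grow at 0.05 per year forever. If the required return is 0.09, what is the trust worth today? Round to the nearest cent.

$1081500.00

D₁ = D₀ × (1 + g) = $41,200.00 × 1.05 = $43,260.0000
Growing perpetuity: P = D₁ / (r − g) = $43,260.0000 / (0.09 − 0.05) = $1,081,500.00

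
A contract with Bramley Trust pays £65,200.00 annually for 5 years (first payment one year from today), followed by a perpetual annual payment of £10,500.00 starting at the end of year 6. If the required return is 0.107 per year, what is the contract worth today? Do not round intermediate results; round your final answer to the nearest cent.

£301831.40

PV of 5-year annuity: £65,200.00 × [1 − (1+0.107)^−5] / 0.107 = 242802.13303
Perpetuity value at year 5: £10,500.00 / 0.107 = 98130.84112
PV of perpetuity: 98130.84112 / (1+0.107)^5 = 59029.27062
Total PV = 242802.13303 + 59029.27062 = 301831.40365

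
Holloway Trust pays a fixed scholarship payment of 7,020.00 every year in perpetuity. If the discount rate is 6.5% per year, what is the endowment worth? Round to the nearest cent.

108000.00

Level perpetuity: PV = C / r = 7,020.00 / 0.065 = 108,000.00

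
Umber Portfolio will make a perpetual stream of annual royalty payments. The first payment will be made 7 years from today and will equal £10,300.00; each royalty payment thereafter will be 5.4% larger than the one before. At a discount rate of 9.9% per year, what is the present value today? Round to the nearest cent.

Value at end of year 6: C₁ / (r − g) = £10,300.00 / (0.099 − 0.054) = £228,888.8889
Discount to today: PV = £228,888.8889 / (1 + 0.099)^6 = £228,888.8889 / 1.761920 = £129,908.80

£129908.80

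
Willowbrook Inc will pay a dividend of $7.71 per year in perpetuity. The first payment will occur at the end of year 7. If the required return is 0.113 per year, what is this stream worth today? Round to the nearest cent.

$35.89

Value at end of year 6: C / r = $7.71 / 0.113 = $68.2301
Discount to today: PV = $68.2301 / (1 + 0.113)^6 = $68.2301 / 1.900951 = $35.89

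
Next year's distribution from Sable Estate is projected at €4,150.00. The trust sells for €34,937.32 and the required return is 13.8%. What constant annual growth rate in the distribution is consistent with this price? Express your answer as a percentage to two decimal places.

P = D₁/(r−g) ⇒ g = r − D₁/P = 0.138 − €4,150.00/€34,937.32 = 0.019216

1.92%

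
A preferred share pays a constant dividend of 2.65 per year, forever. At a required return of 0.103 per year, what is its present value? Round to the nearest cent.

25.73

Level perpetuity: PV = C / r = 2.65 / 0.103 = 25.73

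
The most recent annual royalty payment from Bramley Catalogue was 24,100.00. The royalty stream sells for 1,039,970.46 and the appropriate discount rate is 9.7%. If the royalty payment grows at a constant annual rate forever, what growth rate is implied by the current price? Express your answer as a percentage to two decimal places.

P = D₀(1+g)/(r−g) ⇒ P(r−g) = D₀(1+g) ⇒ g(P+D₀) = P·r − D₀
g = (P·r − D₀)/(P + D₀) = (1,039,970.46×0.097 − 24,100.00) / (1,039,970.46 + 24,100.00) = 0.072154

7.22%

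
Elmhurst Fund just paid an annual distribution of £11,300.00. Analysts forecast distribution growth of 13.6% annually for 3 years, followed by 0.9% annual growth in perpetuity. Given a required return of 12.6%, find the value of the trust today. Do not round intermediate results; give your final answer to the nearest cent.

D_1 = 12836.80000
D_2 = 14582.60480
D_3 = 16565.83905
Terminal value at year 3: TV = D_3×(1+g_2)/(r−g_2) = 16714.93160/0.117 = 142862.66328
P_0 = D_1/(1+r)^1 + D_2/(1+r)^2 + D_3/(1+r)^3 + TV/(1+r)^3
    = 11400.35524 + 11501.60173 + 11603.74740 + 100069.92414 = 134575.62851

£134575.63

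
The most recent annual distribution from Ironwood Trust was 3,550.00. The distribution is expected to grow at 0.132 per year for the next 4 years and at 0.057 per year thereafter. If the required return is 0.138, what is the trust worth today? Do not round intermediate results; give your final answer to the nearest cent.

D_1 = 4018.60000
D_2 = 4549.05520
D_3 = 5149.53049
D_4 = 5829.26851
Terminal value at year 4: TV = D_4×(1+g_2)/(r−g_2) = 6161.53682/0.081 = 76068.35575
P_0 = D_1/(1+r)^1 + D_2/(1+r)^2 + D_3/(1+r)^3 + D_4/(1+r)^4 + TV/(1+r)^4
    = 3531.28295 + 3512.66459 + 3494.14439 + 3475.72184 + 45356.02444 = 59369.83821

59369.84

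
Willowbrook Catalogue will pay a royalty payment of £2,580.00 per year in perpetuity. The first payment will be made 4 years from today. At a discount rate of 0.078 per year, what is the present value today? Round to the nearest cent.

£26403.95

Value at end of year 3: C / r = £2,580.00 / 0.078 = £33,076.9231
Discount to today: PV = £33,076.9231 / (1 + 0.078)^3 = £33,076.9231 / 1.252727 = £26,403.95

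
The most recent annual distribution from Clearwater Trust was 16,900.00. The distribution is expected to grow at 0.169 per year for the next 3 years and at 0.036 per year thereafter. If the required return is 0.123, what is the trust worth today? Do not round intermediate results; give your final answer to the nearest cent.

D_1 = 19756.10000
D_2 = 23094.88090
D_3 = 26997.91577
Terminal value at year 3: TV = D_3×(1+g_2)/(r−g_2) = 27969.84074/0.087 = 321492.42230
P_0 = D_1/(1+r)^1 + D_2/(1+r)^2 + D_3/(1+r)^3 + TV/(1+r)^3
    = 17592.25289 + 18312.86165 + 19062.98777 + 227002.93486 = 281971.03718

281971.04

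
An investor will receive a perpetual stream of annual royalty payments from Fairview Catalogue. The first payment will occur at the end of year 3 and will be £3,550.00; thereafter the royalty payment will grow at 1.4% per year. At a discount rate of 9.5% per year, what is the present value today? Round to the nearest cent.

Value at end of year 2: C₁ / (r − g) = £3,550.00 / (0.095 − 0.014) = £43,827.1605
Discount to today: PV = £43,827.1605 / (1 + 0.095)^2 = £43,827.1605 / 1.199025 = £36,552.33

£36552.33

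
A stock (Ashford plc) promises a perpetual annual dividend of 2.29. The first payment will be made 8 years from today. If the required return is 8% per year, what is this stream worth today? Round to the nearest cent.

16.70

Value at end of year 7: C / r = 2.29 / 0.08 = 28.6250
Discount to today: PV = 28.6250 / (1 + 0.08)^7 = 28.6250 / 1.713824 = 16.70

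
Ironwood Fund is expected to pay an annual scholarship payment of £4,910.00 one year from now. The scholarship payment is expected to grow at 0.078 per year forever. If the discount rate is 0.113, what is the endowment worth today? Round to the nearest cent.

£140285.71

Growing perpetuity: P = D₁ / (r − g) = £4,910.0000 / (0.113 − 0.078) = £140,285.71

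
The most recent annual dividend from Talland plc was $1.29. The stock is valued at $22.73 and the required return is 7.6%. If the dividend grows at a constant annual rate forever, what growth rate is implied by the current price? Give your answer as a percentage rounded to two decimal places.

1.82%

P = D₀(1+g)/(r−g) ⇒ P(r−g) = D₀(1+g) ⇒ g(P+D₀) = P·r − D₀
g = (P·r − D₀)/(P + D₀) = ($22.73×0.076 − $1.29) / ($22.73 + $1.29) = 0.018213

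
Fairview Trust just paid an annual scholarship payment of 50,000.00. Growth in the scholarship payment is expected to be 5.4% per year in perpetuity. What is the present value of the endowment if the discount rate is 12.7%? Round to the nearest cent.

721917.81

D₁ = D₀ × (1 + g) = 50,000.00 × 1.054 = 52,700.0000
Growing perpetuity: P = D₁ / (r − g) = 52,700.0000 / (0.127 − 0.054) = 721,917.81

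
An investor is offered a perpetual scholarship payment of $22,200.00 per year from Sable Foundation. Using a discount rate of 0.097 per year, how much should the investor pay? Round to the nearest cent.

$228865.98

Level perpetuity: PV = C / r = $22,200.00 / 0.097 = $228,865.98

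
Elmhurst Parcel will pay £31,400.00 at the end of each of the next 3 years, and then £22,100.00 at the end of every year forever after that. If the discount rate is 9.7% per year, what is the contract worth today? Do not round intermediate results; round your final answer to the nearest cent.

£251085.47

PV of 3-year annuity: £31,400.00 × [1 − (1+0.097)^−3] / 0.097 = 78501.42278
Perpetuity value at year 3: £22,100.00 / 0.097 = 227835.05155
PV of perpetuity: 227835.05155 / (1+0.097)^3 = 172584.05016
Total PV = 78501.42278 + 172584.05016 = 251085.47294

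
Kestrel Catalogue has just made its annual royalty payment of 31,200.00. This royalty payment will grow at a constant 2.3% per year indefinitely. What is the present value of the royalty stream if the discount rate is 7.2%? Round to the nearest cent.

651379.59

D₁ = D₀ × (1 + g) = 31,200.00 × 1.023 = 31,917.6000
Growing perpetuity: P = D₁ / (r − g) = 31,917.6000 / (0.072 − 0.023) = 651,379.59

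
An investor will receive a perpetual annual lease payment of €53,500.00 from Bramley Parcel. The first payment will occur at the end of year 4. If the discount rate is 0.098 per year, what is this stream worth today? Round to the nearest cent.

€412401.93

Value at end of year 3: C / r = €53,500.00 / 0.098 = €545,918.3673
Discount to today: PV = €545,918.3673 / (1 + 0.098)^3 = €545,918.3673 / 1.323753 = €412,401.93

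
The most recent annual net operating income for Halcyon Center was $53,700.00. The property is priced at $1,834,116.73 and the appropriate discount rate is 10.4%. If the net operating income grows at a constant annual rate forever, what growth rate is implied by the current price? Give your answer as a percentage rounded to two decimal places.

7.26%

P = D₀(1+g)/(r−g) ⇒ P(r−g) = D₀(1+g) ⇒ g(P+D₀) = P·r − D₀
g = (P·r − D₀)/(P + D₀) = ($1,834,116.73×0.104 − $53,700.00) / ($1,834,116.73 + $53,700.00) = 0.072596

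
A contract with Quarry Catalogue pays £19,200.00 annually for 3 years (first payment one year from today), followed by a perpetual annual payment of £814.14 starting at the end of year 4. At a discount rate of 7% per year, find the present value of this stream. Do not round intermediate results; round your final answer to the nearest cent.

PV of 3-year annuity: £19,200.00 × [1 − (1+0.07)^−3] / 0.07 = 50386.86805
Perpetuity value at year 3: £814.14 / 0.07 = 11630.57143
PV of perpetuity: 11630.57143 / (1+0.07)^3 = 9494.01076
Total PV = 50386.86805 + 9494.01076 = 59880.87882

£59880.88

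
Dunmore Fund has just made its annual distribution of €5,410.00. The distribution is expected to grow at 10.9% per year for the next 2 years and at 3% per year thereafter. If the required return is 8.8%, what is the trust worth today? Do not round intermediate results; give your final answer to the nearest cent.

€110953.95

D_1 = 5999.69000
D_2 = 6653.65621
Terminal value at year 2: TV = D_2×(1+g_2)/(r−g_2) = 6853.26590/0.058 = 118159.75683
P_0 = D_1/(1+r)^1 + D_2/(1+r)^2 + TV/(1+r)^2
    = 5514.42096 + 5620.85739 + 99818.67434 = 110953.95268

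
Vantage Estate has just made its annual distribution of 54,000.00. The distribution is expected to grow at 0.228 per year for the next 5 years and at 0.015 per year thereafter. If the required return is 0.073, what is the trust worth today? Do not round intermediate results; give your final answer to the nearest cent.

2267477.58

D_1 = 66312.00000
D_2 = 81431.13600
D_3 = 99997.43501
D_4 = 122796.85019
D_5 = 150794.53203
Terminal value at year 5: TV = D_5×(1+g_2)/(r−g_2) = 153056.45001/0.058 = 2638904.31058
P_0 = D_1/(1+r)^1 + D_2/(1+r)^2 + D_3/(1+r)^3 + D_4/(1+r)^4 + D_5/(1+r)^5 + TV/(1+r)^5
    = 61800.55918 + 70727.94657 + 80944.93792 + 92637.82271 + 106019.80083 + 1855346.51452 = 2267477.58174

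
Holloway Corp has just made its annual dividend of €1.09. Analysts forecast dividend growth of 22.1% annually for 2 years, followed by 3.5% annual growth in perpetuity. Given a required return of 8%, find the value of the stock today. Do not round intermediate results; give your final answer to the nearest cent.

€34.67

D_1 = 1.33089
D_2 = 1.62502
Terminal value at year 2: TV = D_2×(1+g_2)/(r−g_2) = 1.68189/0.045 = 37.37538
P_0 = D_1/(1+r)^1 + D_2/(1+r)^2 + TV/(1+r)^2
    = 1.23231 + 1.39319 + 32.04337 = 34.66886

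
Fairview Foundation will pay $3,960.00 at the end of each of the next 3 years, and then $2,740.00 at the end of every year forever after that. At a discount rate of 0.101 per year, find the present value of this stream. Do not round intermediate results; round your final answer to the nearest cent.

PV of 3-year annuity: $3,960.00 × [1 − (1+0.101)^−3] / 0.101 = 9830.62235
Perpetuity value at year 3: $2,740.00 / 0.101 = 27128.71287
PV of perpetuity: 27128.71287 / (1+0.101)^3 = 20326.71660
Total PV = 9830.62235 + 20326.71660 = 30157.33895

$30157.34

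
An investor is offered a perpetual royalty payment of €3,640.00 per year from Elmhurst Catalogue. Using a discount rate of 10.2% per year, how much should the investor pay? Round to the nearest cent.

Level perpetuity: PV = C / r = €3,640.00 / 0.102 = €35,686.27

€35686.27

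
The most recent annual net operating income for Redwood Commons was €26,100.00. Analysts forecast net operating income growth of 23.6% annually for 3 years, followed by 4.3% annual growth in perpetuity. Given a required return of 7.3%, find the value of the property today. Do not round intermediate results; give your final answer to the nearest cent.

D_1 = 32259.60000
D_2 = 39872.86560
D_3 = 49282.86188
Terminal value at year 3: TV = D_3×(1+g_2)/(r−g_2) = 51402.02494/0.03 = 1713400.83142
P_0 = D_1/(1+r)^1 + D_2/(1+r)^2 + D_3/(1+r)^3 + TV/(1+r)^3
    = 30064.86486 + 34632.03446 + 39893.00521 + 1386946.81444 = 1491536.71897

€1491536.72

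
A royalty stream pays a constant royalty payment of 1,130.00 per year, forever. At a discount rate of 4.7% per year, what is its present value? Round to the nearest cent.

24042.55

Level perpetuity: PV = C / r = 1,130.00 / 0.047 = 24,042.55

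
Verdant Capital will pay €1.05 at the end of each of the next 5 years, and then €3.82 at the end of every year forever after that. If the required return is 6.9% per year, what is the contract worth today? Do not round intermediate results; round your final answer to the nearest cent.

PV of 5-year annuity: €1.05 × [1 − (1+0.069)^−5] / 0.069 = 4.31676
Perpetuity value at year 5: €3.82 / 0.069 = 55.36232
PV of perpetuity: 55.36232 / (1+0.069)^5 = 39.65754
Total PV = 4.31676 + 39.65754 = 43.97430

€43.97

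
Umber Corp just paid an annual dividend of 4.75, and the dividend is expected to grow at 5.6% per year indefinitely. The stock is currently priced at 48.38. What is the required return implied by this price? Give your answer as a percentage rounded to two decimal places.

D₁ = 4.75 × 1.056 = 5.0160
P = D₁/(r − g) ⇒ r = D₁/P + g = 5.0160/48.38 + 0.056 = 0.103679 + 0.056 = 0.159679

15.97%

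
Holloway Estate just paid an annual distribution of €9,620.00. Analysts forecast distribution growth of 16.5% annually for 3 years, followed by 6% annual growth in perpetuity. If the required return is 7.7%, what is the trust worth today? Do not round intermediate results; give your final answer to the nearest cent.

€793049.70

D_1 = 11207.30000
D_2 = 13056.50450
D_3 = 15210.82774
Terminal value at year 3: TV = D_3×(1+g_2)/(r−g_2) = 16123.47741/0.017 = 948439.84747
P_0 = D_1/(1+r)^1 + D_2/(1+r)^2 + D_3/(1+r)^3 + TV/(1+r)^3
    = 10406.03528 + 11256.29629 + 12176.03081 + 759211.33263 = 793049.69501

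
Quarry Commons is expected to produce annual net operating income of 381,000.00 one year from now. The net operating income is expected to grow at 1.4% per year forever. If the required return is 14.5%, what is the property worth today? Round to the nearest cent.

2908396.95

Growing perpetuity: P = D₁ / (r − g) = 381,000.0000 / (0.145 − 0.014) = 2,908,396.95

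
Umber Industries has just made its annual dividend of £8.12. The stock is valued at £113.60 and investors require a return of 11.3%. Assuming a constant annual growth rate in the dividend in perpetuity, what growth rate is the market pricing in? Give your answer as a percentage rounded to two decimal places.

P = D₀(1+g)/(r−g) ⇒ P(r−g) = D₀(1+g) ⇒ g(P+D₀) = P·r − D₀
g = (P·r − D₀)/(P + D₀) = (£113.60×0.113 − £8.12) / (£113.60 + £8.12) = 0.038751

3.88%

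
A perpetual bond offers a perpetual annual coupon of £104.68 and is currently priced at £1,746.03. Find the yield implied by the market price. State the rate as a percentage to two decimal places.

P = C/r ⇒ r = C/P = £104.68/£1,746.03 = 0.059953

6.00%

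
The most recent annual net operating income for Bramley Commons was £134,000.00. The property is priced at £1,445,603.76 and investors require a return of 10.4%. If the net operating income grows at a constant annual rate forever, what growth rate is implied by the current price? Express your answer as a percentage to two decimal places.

P = D₀(1+g)/(r−g) ⇒ P(r−g) = D₀(1+g) ⇒ g(P+D₀) = P·r − D₀
g = (P·r − D₀)/(P + D₀) = (£1,445,603.76×0.104 − £134,000.00) / (£1,445,603.76 + £134,000.00) = 0.010346

1.03%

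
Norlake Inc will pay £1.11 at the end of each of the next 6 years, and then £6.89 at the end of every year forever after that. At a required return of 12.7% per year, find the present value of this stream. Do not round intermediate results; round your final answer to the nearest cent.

PV of 6-year annuity: £1.11 × [1 − (1+0.127)^−6] / 0.127 = 4.47460
Perpetuity value at year 6: £6.89 / 0.127 = 54.25197
PV of perpetuity: 54.25197 / (1+0.127)^6 = 26.47720
Total PV = 4.47460 + 26.47720 = 30.95180

£30.95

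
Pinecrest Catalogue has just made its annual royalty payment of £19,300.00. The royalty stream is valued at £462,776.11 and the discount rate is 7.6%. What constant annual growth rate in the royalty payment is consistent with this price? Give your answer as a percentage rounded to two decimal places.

3.29%

P = D₀(1+g)/(r−g) ⇒ P(r−g) = D₀(1+g) ⇒ g(P+D₀) = P·r − D₀
g = (P·r − D₀)/(P + D₀) = (£462,776.11×0.076 − £19,300.00) / (£462,776.11 + £19,300.00) = 0.032922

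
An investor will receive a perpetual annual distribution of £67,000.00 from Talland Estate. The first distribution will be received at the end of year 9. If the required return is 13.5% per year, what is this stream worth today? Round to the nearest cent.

Value at end of year 8: C / r = £67,000.00 / 0.135 = £496,296.2963
Discount to today: PV = £496,296.2963 / (1 + 0.135)^8 = £496,296.2963 / 2.754019 = £180,208.03

£180208.03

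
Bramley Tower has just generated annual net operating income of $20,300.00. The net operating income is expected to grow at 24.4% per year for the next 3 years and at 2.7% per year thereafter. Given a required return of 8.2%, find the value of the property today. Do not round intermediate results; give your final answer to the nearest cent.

$657105.08

D_1 = 25253.20000
D_2 = 31414.98080
D_3 = 39080.23612
Terminal value at year 3: TV = D_3×(1+g_2)/(r−g_2) = 40135.40249/0.055 = 729734.59073
P_0 = D_1/(1+r)^1 + D_2/(1+r)^2 + D_3/(1+r)^3 + TV/(1+r)^3
    = 23339.37153 + 26833.80609 + 30851.43695 + 576080.46805 = 657105.08262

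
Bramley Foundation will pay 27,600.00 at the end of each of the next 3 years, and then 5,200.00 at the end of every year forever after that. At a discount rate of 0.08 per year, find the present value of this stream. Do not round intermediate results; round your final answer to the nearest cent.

122726.97

PV of 3-year annuity: 27,600.00 × [1 − (1+0.08)^−3] / 0.08 = 71127.87685
Perpetuity value at year 3: 5,200.00 / 0.08 = 65000.00000
PV of perpetuity: 65000.00000 / (1+0.08)^3 = 51599.09567
Total PV = 71127.87685 + 51599.09567 = 122726.97251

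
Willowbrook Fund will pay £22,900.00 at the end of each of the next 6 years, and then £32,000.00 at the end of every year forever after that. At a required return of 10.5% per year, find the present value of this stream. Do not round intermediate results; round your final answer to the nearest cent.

£265703.07

PV of 6-year annuity: £22,900.00 × [1 − (1+0.105)^−6] / 0.105 = 98290.90798
Perpetuity value at year 6: £32,000.00 / 0.105 = 304761.90476
PV of perpetuity: 304761.90476 / (1+0.105)^6 = 167412.16435
Total PV = 98290.90798 + 167412.16435 = 265703.07233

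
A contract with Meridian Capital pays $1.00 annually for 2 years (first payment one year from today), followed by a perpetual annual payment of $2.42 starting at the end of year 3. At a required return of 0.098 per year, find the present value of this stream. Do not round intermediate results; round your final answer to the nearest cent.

$22.22

PV of 2-year annuity: $1.00 × [1 − (1+0.098)^−2] / 0.098 = 1.74021
Perpetuity value at year 2: $2.42 / 0.098 = 24.69388
PV of perpetuity: 24.69388 / (1+0.098)^2 = 20.48258
Total PV = 1.74021 + 20.48258 = 22.22278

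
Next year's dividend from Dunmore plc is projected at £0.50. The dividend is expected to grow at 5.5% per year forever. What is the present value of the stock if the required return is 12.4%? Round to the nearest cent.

Growing perpetuity: P = D₁ / (r − g) = £0.5000 / (0.124 − 0.055) = £7.25

£7.25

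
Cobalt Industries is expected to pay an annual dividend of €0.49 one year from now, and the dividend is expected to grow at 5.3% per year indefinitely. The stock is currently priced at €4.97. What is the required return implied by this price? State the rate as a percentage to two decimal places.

P = D₁/(r − g) ⇒ r = D₁/P + g = €0.4900/€4.97 + 0.053 = 0.098592 + 0.053 = 0.151592

15.16%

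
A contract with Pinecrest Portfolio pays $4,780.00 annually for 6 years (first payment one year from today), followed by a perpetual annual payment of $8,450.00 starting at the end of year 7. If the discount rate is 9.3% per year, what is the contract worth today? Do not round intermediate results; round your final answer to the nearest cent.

$74543.11

PV of 6-year annuity: $4,780.00 × [1 − (1+0.093)^−6] / 0.093 = 21252.24640
Perpetuity value at year 6: $8,450.00 / 0.093 = 90860.21505
PV of perpetuity: 90860.21505 / (1+0.093)^6 = 53290.86734
Total PV = 21252.24640 + 53290.86734 = 74543.11374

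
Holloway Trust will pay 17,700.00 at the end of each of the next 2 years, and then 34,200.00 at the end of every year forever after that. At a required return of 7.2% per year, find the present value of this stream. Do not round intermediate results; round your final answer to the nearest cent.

445250.19

PV of 2-year annuity: 17,700.00 × [1 − (1+0.072)^−2] / 0.072 = 31913.42727
Perpetuity value at year 2: 34,200.00 / 0.072 = 475000.00000
PV of perpetuity: 475000.00000 / (1+0.072)^2 = 413336.76765
Total PV = 31913.42727 + 413336.76765 = 445250.19492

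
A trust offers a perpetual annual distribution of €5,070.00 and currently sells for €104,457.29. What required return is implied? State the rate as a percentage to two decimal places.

P = C/r ⇒ r = C/P = €5,070.00/€104,457.29 = 0.048537

4.85%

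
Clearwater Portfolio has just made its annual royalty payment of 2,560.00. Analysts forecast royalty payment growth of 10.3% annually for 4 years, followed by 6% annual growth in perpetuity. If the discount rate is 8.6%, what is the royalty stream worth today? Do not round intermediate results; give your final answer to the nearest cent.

D_1 = 2823.68000
D_2 = 3114.51904
D_3 = 3435.31450
D_4 = 3789.15189
Terminal value at year 4: TV = D_4×(1+g_2)/(r−g_2) = 4016.50101/0.026 = 154480.80802
P_0 = D_1/(1+r)^1 + D_2/(1+r)^2 + D_3/(1+r)^3 + D_4/(1+r)^4 + TV/(1+r)^4
    = 2600.07366 + 2640.77463 + 2682.11273 + 2724.09792 + 111059.37660 = 121706.43554

121706.44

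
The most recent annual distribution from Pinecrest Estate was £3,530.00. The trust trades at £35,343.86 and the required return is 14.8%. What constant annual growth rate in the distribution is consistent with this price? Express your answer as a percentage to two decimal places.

P = D₀(1+g)/(r−g) ⇒ P(r−g) = D₀(1+g) ⇒ g(P+D₀) = P·r − D₀
g = (P·r − D₀)/(P + D₀) = (£35,343.86×0.148 − £3,530.00) / (£35,343.86 + £3,530.00) = 0.043754

4.38%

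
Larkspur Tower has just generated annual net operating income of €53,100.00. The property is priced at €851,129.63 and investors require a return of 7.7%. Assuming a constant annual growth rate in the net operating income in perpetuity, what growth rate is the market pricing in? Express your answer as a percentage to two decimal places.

P = D₀(1+g)/(r−g) ⇒ P(r−g) = D₀(1+g) ⇒ g(P+D₀) = P·r − D₀
g = (P·r − D₀)/(P + D₀) = (€851,129.63×0.077 − €53,100.00) / (€851,129.63 + €53,100.00) = 0.013754

1.38%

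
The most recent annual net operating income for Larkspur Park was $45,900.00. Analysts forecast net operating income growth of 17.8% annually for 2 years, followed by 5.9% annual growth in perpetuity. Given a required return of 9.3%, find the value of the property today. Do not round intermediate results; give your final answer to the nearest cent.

$1763443.37

D_1 = 54070.20000
D_2 = 63694.69560
Terminal value at year 2: TV = D_2×(1+g_2)/(r−g_2) = 67452.68264/0.034 = 1983902.43060
P_0 = D_1/(1+r)^1 + D_2/(1+r)^2 + TV/(1+r)^2
    = 49469.53339 + 53316.66088 + 1660657.17261 = 1763443.36688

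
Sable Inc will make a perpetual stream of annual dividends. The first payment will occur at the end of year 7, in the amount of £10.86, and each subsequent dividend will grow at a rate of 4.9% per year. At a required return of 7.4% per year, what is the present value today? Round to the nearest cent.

£283.05

Value at end of year 6: C₁ / (r − g) = £10.86 / (0.074 − 0.049) = £434.4000
Discount to today: PV = £434.4000 / (1 + 0.074)^6 = £434.4000 / 1.534708 = £283.05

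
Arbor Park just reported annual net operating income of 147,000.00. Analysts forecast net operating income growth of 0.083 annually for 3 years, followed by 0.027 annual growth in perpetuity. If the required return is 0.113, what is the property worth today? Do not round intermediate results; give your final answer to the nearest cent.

2034945.59

D_1 = 159201.00000
D_2 = 172414.68300
D_3 = 186725.10169
Terminal value at year 3: TV = D_3×(1+g_2)/(r−g_2) = 191766.67943/0.086 = 2229845.10970
P_0 = D_1/(1+r)^1 + D_2/(1+r)^2 + D_3/(1+r)^3 + TV/(1+r)^3
    = 143037.73585 + 139182.27127 + 135430.72757 + 1617294.85134 = 2034945.58603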